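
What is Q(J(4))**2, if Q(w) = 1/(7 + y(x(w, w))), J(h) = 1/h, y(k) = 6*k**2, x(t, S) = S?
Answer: 64/3481 ≈ 0.018386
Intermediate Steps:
Q(w) = 1/(7 + 6*w**2)
Q(J(4))**2 = (1/(7 + 6*(1/4)**2))**2 = (1/(7 + 6*(1/16)))**2 = (1/(7 + 3/8))**2 = (1/(59/8))**2 = (8/59)**2 = 64/3481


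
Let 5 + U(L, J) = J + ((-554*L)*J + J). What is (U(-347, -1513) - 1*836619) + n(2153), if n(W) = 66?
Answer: -291695678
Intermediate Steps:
U(L, J) = -5 + 2*J - 554*J*L (U(L, J) = -5 + (J + ((-554*L)*J + J)) = -5 + (J + (-554*J*L + J)) = -5 + (J + (J - 554*J*L)) = -5 + (2*J - 554*J*L) = -5 + 2*J - 554*J*L)
(U(-347, -1513) - 1*836619) + n(2153) = ((-5 + 2*(-1513) - 554*(-1513)*(-347)) - 1*836619) + 66 = ((-5 - 3026 - 290856094) - 836619) + 66 = (-290859125 - 836619) + 66 = -291695744 + 66 = -291695678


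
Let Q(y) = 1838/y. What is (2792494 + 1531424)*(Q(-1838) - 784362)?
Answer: -3391521294234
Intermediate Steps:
(2792494 + 1531424)*(Q(-1838) - 784362) = (2792494 + 1531424)*(1838/(-1838) - 784362) = 4323918*(1838*(-1/1838) - 784362) = 4323918*(-1 - 784362) = 4323918*(-784363) = -3391521294234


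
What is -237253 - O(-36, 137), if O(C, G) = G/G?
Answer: -237254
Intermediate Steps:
O(C, G) = 1
-237253 - O(-36, 137) = -237253 - 1*1 = -237253 - 1 = -237254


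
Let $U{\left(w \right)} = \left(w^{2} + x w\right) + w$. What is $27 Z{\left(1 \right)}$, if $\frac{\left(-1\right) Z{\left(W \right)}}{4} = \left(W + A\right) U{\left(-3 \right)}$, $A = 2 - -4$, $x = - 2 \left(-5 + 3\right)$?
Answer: $4536$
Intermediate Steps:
$x = 4$ ($x = \left(-2\right) \left(-2\right) = 4$)
$A = 6$ ($A = 2 + 4 = 6$)
$U{\left(w \right)} = w^{2} + 5 w$ ($U{\left(w \right)} = \left(w^{2} + 4 w\right) + w = w^{2} + 5 w$)
$Z{\left(W \right)} = 144 + 24 W$ ($Z{\left(W \right)} = - 4 \left(W + 6\right) \left(- 3 \left(5 - 3\right)\right) = - 4 \left(6 + W\right) \left(\left(-3\right) 2\right) = - 4 \left(6 + W\right) \left(-6\right) = - 4 \left(-36 - 6 W\right) = 144 + 24 W$)
$27 Z{\left(1 \right)} = 27 \left(144 + 24 \cdot 1\right) = 27 \left(144 + 24\right) = 27 \cdot 168 = 4536$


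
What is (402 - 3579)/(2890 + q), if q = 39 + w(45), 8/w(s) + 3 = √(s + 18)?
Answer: -251284815/231704371 + 38124*√7/231704371 ≈ -1.0841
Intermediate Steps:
w(s) = 8/(-3 + √(18 + s)) (w(s) = 8/(-3 + √(s + 18)) = 8/(-3 + √(18 + s)))
q = 39 + 8/(-3 + 3*√7) (q = 39 + 8/(-3 + √(18 + 45)) = 39 + 8/(-3 + √63) = 39 + 8/(-3 + 3*√7) ≈ 40.620)
(402 - 3579)/(2890 + q) = (402 - 3579)/(2890 + (355/9 + 4*√7/9)) = -3177/(26365/9 + 4*√7/9)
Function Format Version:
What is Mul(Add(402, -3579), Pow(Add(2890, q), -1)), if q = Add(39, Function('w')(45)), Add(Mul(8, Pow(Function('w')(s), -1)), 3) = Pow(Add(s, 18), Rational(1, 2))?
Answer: Add(Rational(-251284815, 231704371), Mul(Rational(38124, 231704371), Pow(7, Rational(1, 2)))) ≈ -1.0841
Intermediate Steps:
Function('w')(s) = Mul(8, Pow(Add(-3, Pow(Add(18, s), Rational(1, 2))), -1)) (Function('w')(s) = Mul(8, Pow(Add(-3, Pow(Add(s, 18), Rational(1, 2))), -1)) = Mul(8, Pow(Add(-3, Pow(Add(18, s), Rational(1, 2))), -1)))
q = Add(39, Mul(8, Pow(Add(-3, Mul(3, Pow(7, Rational(1, 2)))), -1))) (q = Add(39, Mul(8, Pow(Add(-3, Pow(Add(18, 45), Rational(1, 2))), -1))) = Add(39, Mul(8, Pow(Add(-3, Pow(63, Rational(1, 2))), -1))) = Add(39, Mul(8, Pow(Add(-3, Mul(3, Pow(7, Rational(1, 2)))), -1))) ≈ 40.620)
Mul(Add(402, -3579), Pow(Add(2890, q), -1)) = Mul(Add(402, -3579), Pow(Add(2890, Add(Rational(355, 9), Mul(Rational(4, 9), Pow(7, Rational(1, 2))))), -1)) = Mul(-3177, Pow(Add(Rational(26365, 9), Mul(Rational(4, 9), Pow(7, Rational(1, 2)))), -1))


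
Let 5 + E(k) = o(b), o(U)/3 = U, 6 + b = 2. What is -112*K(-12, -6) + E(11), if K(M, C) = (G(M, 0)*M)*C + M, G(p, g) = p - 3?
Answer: 122287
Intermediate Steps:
b = -4 (b = -6 + 2 = -4)
o(U) = 3*U
G(p, g) = -3 + p
K(M, C) = M + C*M*(-3 + M) (K(M, C) = ((-3 + M)*M)*C + M = (M*(-3 + M))*C + M = C*M*(-3 + M) + M = M + C*M*(-3 + M))
E(k) = -17 (E(k) = -5 + 3*(-4) = -5 - 12 = -17)
-112*K(-12, -6) + E(11) = -(-1344)*(1 - 6*(-3 - 12)) - 17 = -(-1344)*(1 - 6*(-15)) - 17 = -(-1344)*(1 + 90) - 17 = -(-1344)*91 - 17 = -112*(-1092) - 17 = 122304 - 17 = 122287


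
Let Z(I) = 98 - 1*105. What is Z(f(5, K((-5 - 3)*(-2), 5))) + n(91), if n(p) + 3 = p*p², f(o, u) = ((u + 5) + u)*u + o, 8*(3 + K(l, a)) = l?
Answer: 753561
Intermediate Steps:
K(l, a) = -3 + l/8
f(o, u) = o + u*(5 + 2*u) (f(o, u) = ((5 + u) + u)*u + o = (5 + 2*u)*u + o = u*(5 + 2*u) + o = o + u*(5 + 2*u))
Z(I) = -7 (Z(I) = 98 - 105 = -7)
n(p) = -3 + p³ (n(p) = -3 + p*p² = -3 + p³)
Z(f(5, K((-5 - 3)*(-2), 5))) + n(91) = -7 + (-3 + 91³) = -7 + (-3 + 753571) = -7 + 753568 = 753561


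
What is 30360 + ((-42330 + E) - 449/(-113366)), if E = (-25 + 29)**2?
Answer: -1355176715/113366 ≈ -11954.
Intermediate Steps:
E = 16 (E = 4**2 = 16)
30360 + ((-42330 + E) - 449/(-113366)) = 30360 + ((-42330 + 16) - 449/(-113366)) = 30360 + (-42314 - 449*(-1/113366)) = 30360 + (-42314 + 449/113366) = 30360 - 4796968475/113366 = -1355176715/113366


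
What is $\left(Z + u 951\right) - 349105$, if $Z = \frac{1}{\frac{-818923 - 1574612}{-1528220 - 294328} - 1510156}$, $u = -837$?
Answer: $- \frac{1050556793944390408}{917443134651} \approx -1.1451 \cdot 10^{6}$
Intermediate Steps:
$Z = - \frac{607516}{917443134651}$ ($Z = \frac{1}{- \frac{2393535}{-1822548} - 1510156} = \frac{1}{\left(-2393535\right) \left(- \frac{1}{1822548}\right) - 1510156} = \frac{1}{\frac{797845}{607516} - 1510156} = \frac{1}{- \frac{917443134651}{607516}} = - \frac{607516}{917443134651} \approx -6.6218 \cdot 10^{-7}$)
$\left(Z + u 951\right) - 349105 = \left(- \frac{607516}{917443134651} - 795987\right) - 349105 = - \frac{730272808422053053}{917443134651} - 349105 = - \frac{1050556793944390408}{917443134651}$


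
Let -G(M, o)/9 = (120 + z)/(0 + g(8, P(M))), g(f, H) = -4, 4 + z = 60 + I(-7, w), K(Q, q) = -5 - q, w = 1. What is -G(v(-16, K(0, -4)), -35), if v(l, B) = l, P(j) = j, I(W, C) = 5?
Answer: -1629/4 ≈ -407.25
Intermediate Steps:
z = 61 (z = -4 + (60 + 5) = -4 + 65 = 61)
G(M, o) = 1629/4 (G(M, o) = -9*(120 + 61)/(0 - 4) = -1629/(-4) = -1629*(-1)/4 = -9*(-181/4) = 1629/4)
-G(v(-16, K(0, -4)), -35) = -1*1629/4 = -1629/4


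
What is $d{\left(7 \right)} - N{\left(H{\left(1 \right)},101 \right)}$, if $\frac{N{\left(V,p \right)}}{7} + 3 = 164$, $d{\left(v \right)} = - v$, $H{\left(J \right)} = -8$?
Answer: $-1134$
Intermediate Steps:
$N{\left(V,p \right)} = 1127$ ($N{\left(V,p \right)} = -21 + 7 \cdot 164 = -21 + 1148 = 1127$)
$d{\left(7 \right)} - N{\left(H{\left(1 \right)},101 \right)} = \left(-1\right) 7 - 1127 = -7 - 1127 = -1134$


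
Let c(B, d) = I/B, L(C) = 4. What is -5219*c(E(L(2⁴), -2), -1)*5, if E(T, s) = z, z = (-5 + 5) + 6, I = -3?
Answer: 26095/2 ≈ 13048.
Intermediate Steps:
z = 6 (z = 0 + 6 = 6)
E(T, s) = 6
c(B, d) = -3/B
-5219*c(E(L(2⁴), -2), -1)*5 = -5219*(-3/6)*5 = -5219*(-3*⅙)*5 = -(-5219)*5/2 = -5219*(-5/2) = 26095/2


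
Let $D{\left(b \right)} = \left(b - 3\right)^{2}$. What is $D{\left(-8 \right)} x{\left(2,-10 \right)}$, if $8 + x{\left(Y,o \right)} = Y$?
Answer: $-726$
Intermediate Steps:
$D{\left(b \right)} = \left(-3 + b\right)^{2}$
$x{\left(Y,o \right)} = -8 + Y$
$D{\left(-8 \right)} x{\left(2,-10 \right)} = \left(-3 - 8\right)^{2} \left(-8 + 2\right) = \left(-11\right)^{2} \left(-6\right) = 121 \left(-6\right) = -726$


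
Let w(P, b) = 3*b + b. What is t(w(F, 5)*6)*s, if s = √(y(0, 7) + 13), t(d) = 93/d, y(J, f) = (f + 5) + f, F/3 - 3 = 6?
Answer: 31*√2/10 ≈ 4.3841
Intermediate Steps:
F = 27 (F = 9 + 3*6 = 9 + 18 = 27)
w(P, b) = 4*b
y(J, f) = 5 + 2*f (y(J, f) = (5 + f) + f = 5 + 2*f)
s = 4*√2 (s = √((5 + 2*7) + 13) = √((5 + 14) + 13) = √(19 + 13) = √32 = 4*√2 ≈ 5.6569)
t(w(F, 5)*6)*s = (93/(((4*5)*6)))*(4*√2) = (93/((20*6)))*(4*√2) = (93/120)*(4*√2) = (93*(1/120))*(4*√2) = 31*(4*√2)/40 = 31*√2/10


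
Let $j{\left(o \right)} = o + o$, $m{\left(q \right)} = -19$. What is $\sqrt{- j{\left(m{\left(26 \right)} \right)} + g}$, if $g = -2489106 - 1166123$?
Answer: $i \sqrt{3655191} \approx 1911.9 i$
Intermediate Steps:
$j{\left(o \right)} = 2 o$
$g = -3655229$ ($g = -2489106 - 1166123 = -3655229$)
$\sqrt{- j{\left(m{\left(26 \right)} \right)} + g} = \sqrt{- 2 \left(-19\right) - 3655229} = \sqrt{\left(-1\right) \left(-38\right) - 3655229} = \sqrt{38 - 3655229} = \sqrt{-3655191} = i \sqrt{3655191}$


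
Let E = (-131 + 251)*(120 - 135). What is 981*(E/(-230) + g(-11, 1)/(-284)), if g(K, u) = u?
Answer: 50126157/6532 ≈ 7673.9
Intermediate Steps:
E = -1800 (E = 120*(-15) = -1800)
981*(E/(-230) + g(-11, 1)/(-284)) = 981*(-1800/(-230) + 1/(-284)) = 981*(-1800*(-1/230) + 1*(-1/284)) = 981*(180/23 - 1/284) = 981*(51097/6532) = 50126157/6532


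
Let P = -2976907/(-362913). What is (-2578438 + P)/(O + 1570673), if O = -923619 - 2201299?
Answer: 133677956141/80579387955 ≈ 1.6590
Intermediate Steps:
P = 2976907/362913 (P = -2976907*(-1/362913) = 2976907/362913 ≈ 8.2028)
O = -3124918
(-2578438 + P)/(O + 1570673) = (-2578438 + 2976907/362913)/(-3124918 + 1570673) = -935745692987/362913/(-1554245) = -935745692987/362913*(-1/1554245) = 133677956141/80579387955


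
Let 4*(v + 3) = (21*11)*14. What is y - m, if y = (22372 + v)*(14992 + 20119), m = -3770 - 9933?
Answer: 1627597811/2 ≈ 8.1380e+8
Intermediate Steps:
m = -13703
v = 1611/2 (v = -3 + ((21*11)*14)/4 = -3 + (231*14)/4 = -3 + (1/4)*3234 = -3 + 1617/2 = 1611/2 ≈ 805.50)
y = 1627570405/2 (y = (22372 + 1611/2)*(14992 + 20119) = (46355/2)*35111 = 1627570405/2 ≈ 8.1379e+8)
y - m = 1627570405/2 - 1*(-13703) = 1627570405/2 + 13703 = 1627597811/2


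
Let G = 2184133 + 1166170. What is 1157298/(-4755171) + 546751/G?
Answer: -425801487291/5310421222271 ≈ -0.080182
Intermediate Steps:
G = 3350303
1157298/(-4755171) + 546751/G = 1157298/(-4755171) + 546751/3350303 = 1157298*(-1/4755171) + 546751*(1/3350303) = -385766/1585057 + 546751/3350303 = -425801487291/5310421222271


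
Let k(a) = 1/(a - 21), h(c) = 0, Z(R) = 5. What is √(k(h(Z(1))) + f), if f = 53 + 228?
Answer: 10*√1239/21 ≈ 16.762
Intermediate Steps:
f = 281
k(a) = 1/(-21 + a)
√(k(h(Z(1))) + f) = √(1/(-21 + 0) + 281) = √(1/(-21) + 281) = √(-1/21 + 281) = √(5900/21) = 10*√1239/21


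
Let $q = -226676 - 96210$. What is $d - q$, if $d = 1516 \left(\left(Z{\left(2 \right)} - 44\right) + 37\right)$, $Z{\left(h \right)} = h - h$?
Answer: $312274$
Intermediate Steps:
$Z{\left(h \right)} = 0$
$q = -322886$
$d = -10612$ ($d = 1516 \left(\left(0 - 44\right) + 37\right) = 1516 \left(-44 + 37\right) = 1516 \left(-7\right) = -10612$)
$d - q = -10612 - -322886 = -10612 + 322886 = 312274$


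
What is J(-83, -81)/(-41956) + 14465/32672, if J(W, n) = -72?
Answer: 152311481/342696608 ≈ 0.44445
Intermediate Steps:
J(-83, -81)/(-41956) + 14465/32672 = -72/(-41956) + 14465/32672 = -72*(-1/41956) + 14465*(1/32672) = 18/10489 + 14465/32672 = 152311481/342696608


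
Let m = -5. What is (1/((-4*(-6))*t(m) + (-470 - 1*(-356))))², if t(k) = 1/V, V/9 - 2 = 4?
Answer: 81/1044484 ≈ 7.7550e-5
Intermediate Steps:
V = 54 (V = 18 + 9*4 = 18 + 36 = 54)
t(k) = 1/54
(1/((-4*(-6))*t(m) + (-470 - 1*(-356))))² = (1/(-4*(-6)*(1/54) + (-470 - 1*(-356))))² = (1/(24*(1/54) + (-470 + 356)))² = (1/(4/9 - 114))² = (1/(-1022/9))² = (-9/1022)² = 81/1044484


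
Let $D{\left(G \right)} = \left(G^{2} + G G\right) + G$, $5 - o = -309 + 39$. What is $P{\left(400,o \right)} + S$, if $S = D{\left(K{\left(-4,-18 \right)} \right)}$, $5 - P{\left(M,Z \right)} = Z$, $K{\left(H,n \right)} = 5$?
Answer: $-215$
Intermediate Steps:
$o = 275$ ($o = 5 - \left(-309 + 39\right) = 5 - -270 = 5 + 270 = 275$)
$P{\left(M,Z \right)} = 5 - Z$
$D{\left(G \right)} = G + 2 G^{2}$ ($D{\left(G \right)} = \left(G^{2} + G^{2}\right) + G = 2 G^{2} + G = G + 2 G^{2}$)
$S = 55$ ($S = 5 \left(1 + 2 \cdot 5\right) = 5 \left(1 + 10\right) = 5 \cdot 11 = 55$)
$P{\left(400,o \right)} + S = \left(5 - 275\right) + 55 = -270 + 55 = -215$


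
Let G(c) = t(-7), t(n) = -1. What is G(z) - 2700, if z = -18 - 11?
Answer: -2701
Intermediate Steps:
z = -29
G(c) = -1
G(z) - 2700 = -1 - 2700 = -2701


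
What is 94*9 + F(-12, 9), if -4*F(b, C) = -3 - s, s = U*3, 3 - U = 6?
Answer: 1689/2 ≈ 844.50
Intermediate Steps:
U = -3 (U = 3 - 1*6 = 3 - 6 = -3)
s = -9 (s = -3*3 = -9)
F(b, C) = -3/2 (F(b, C) = -(-3 - 1*(-9))/4 = -(-3 + 9)/4 = -¼*6 = -3/2)
94*9 + F(-12, 9) = 94*9 - 3/2 = 846 - 3/2 = 1689/2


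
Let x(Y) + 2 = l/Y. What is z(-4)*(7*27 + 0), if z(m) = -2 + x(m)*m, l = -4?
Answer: 378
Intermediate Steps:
x(Y) = -2 - 4/Y
z(m) = -2 + m*(-2 - 4/m) (z(m) = -2 + (-2 - 4/m)*m = -2 + m*(-2 - 4/m))
z(-4)*(7*27 + 0) = (-6 - 2*(-4))*(7*27 + 0) = (-6 + 8)*(189 + 0) = 2*189 = 378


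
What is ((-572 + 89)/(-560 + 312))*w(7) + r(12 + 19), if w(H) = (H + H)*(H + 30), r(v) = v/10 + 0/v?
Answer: 627407/620 ≈ 1011.9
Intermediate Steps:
r(v) = v/10 (r(v) = v*(⅒) + 0 = v/10 + 0 = v/10)
w(H) = 2*H*(30 + H) (w(H) = (2*H)*(30 + H) = 2*H*(30 + H))
((-572 + 89)/(-560 + 312))*w(7) + r(12 + 19) = ((-572 + 89)/(-560 + 312))*(2*7*(30 + 7)) + (12 + 19)/10 = (-483/(-248))*(2*7*37) + (⅒)*31 = -483*(-1/248)*518 + 31/10 = (483/248)*518 + 31/10 = 125097/124 + 31/10 = 627407/620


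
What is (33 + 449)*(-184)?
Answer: -88688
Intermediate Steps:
(33 + 449)*(-184) = 482*(-184) = -88688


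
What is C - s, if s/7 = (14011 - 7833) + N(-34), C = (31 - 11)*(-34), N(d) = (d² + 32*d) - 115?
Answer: -43597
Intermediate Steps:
N(d) = -115 + d² + 32*d
C = -680 (C = 20*(-34) = -680)
s = 42917 (s = 7*((14011 - 7833) + (-115 + (-34)² + 32*(-34))) = 7*(6178 + (-115 + 1156 - 1088)) = 7*(6178 - 47) = 7*6131 = 42917)
C - s = -680 - 1*42917 = -680 - 42917 = -43597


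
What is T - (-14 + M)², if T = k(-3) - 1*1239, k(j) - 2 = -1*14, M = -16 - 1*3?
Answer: -2340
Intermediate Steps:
M = -19 (M = -16 - 3 = -19)
k(j) = -12 (k(j) = 2 - 1*14 = 2 - 14 = -12)
T = -1251 (T = -12 - 1*1239 = -12 - 1239 = -1251)
T - (-14 + M)² = -1251 - (-14 - 19)² = -1251 - 1*(-33)² = -1251 - 1*1089 = -1251 - 1089 = -2340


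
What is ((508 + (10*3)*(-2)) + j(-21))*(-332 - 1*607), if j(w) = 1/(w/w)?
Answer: -421611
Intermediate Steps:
j(w) = 1 (j(w) = 1/1 = 1)
((508 + (10*3)*(-2)) + j(-21))*(-332 - 1*607) = ((508 + (10*3)*(-2)) + 1)*(-332 - 1*607) = ((508 + 30*(-2)) + 1)*(-332 - 607) = ((508 - 60) + 1)*(-939) = (448 + 1)*(-939) = 449*(-939) = -421611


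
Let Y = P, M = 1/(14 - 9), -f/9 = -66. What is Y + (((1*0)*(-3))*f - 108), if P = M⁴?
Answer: -67499/625 ≈ -108.00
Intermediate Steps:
f = 594 (f = -9*(-66) = 594)
M = ⅕ (M = 1/5 = ⅕ ≈ 0.20000)
P = 1/625 (P = (⅕)⁴ = 1/625 ≈ 0.0016000)
Y = 1/625 ≈ 0.0016000
Y + (((1*0)*(-3))*f - 108) = 1/625 + (((1*0)*(-3))*594 - 108) = 1/625 + ((0*(-3))*594 - 108) = 1/625 + (0*594 - 108) = 1/625 + (0 - 108) = 1/625 - 108 = -67499/625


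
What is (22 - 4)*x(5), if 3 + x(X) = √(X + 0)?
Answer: -54 + 18*√5 ≈ -13.751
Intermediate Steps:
x(X) = -3 + √X (x(X) = -3 + √(X + 0) = -3 + √X)
(22 - 4)*x(5) = (22 - 4)*(-3 + √5) = 18*(-3 + √5) = -54 + 18*√5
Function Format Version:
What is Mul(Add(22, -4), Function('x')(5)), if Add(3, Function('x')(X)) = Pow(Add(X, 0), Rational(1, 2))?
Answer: Add(-54, Mul(18, Pow(5, Rational(1, 2)))) ≈ -13.751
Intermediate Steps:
Function('x')(X) = Add(-3, Pow(X, Rational(1, 2))) (Function('x')(X) = Add(-3, Pow(Add(X, 0), Rational(1, 2))) = Add(-3, Pow(X, Rational(1, 2))))
Mul(Add(22, -4), Function('x')(5)) = Mul(Add(22, -4), Add(-3, Pow(5, Rational(1, 2)))) = Mul(18, Add(-3, Pow(5, Rational(1, 2)))) = Add(-54, Mul(18, Pow(5, Rational(1, 2))))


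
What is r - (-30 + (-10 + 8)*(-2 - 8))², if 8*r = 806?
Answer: ¾ ≈ 0.75000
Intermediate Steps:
r = 403/4 (r = (⅛)*806 = 403/4 ≈ 100.75)
r - (-30 + (-10 + 8)*(-2 - 8))² = 403/4 - (-30 + (-10 + 8)*(-2 - 8))² = 403/4 - (-30 - 2*(-10))² = 403/4 - (-30 + 20)² = 403/4 - 1*(-10)² = 403/4 - 1*100 = 403/4 - 100 = ¾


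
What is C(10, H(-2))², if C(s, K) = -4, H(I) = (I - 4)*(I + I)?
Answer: 16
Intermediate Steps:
H(I) = 2*I*(-4 + I) (H(I) = (-4 + I)*(2*I) = 2*I*(-4 + I))
C(10, H(-2))² = (-4)² = 16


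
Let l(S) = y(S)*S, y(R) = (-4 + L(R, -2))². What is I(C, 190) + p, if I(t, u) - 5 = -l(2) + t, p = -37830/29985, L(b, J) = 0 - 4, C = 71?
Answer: -106470/1999 ≈ -53.262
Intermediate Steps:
L(b, J) = -4
y(R) = 64 (y(R) = (-4 - 4)² = (-8)² = 64)
p = -2522/1999 (p = -37830*1/29985 = -2522/1999 ≈ -1.2616)
l(S) = 64*S
I(t, u) = -123 + t (I(t, u) = 5 + (-64*2 + t) = 5 + (-1*128 + t) = 5 + (-128 + t) = -123 + t)
I(C, 190) + p = (-123 + 71) - 2522/1999 = -52 - 2522/1999 = -106470/1999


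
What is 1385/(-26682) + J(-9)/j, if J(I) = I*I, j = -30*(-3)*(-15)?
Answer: -37324/333525 ≈ -0.11191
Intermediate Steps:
j = -1350 (j = 90*(-15) = -1350)
J(I) = I**2
1385/(-26682) + J(-9)/j = 1385/(-26682) + (-9)**2/(-1350) = 1385*(-1/26682) + 81*(-1/1350) = -1385/26682 - 3/50 = -37324/333525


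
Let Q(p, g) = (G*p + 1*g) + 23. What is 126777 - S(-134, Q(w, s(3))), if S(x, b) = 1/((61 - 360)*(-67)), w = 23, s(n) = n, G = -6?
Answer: 2539723640/20033 ≈ 1.2678e+5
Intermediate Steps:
Q(p, g) = 23 + g - 6*p (Q(p, g) = (-6*p + 1*g) + 23 = (-6*p + g) + 23 = (g - 6*p) + 23 = 23 + g - 6*p)
S(x, b) = 1/20033 (S(x, b) = -1/67/(-299) = -1/299*(-1/67) = 1/20033)
126777 - S(-134, Q(w, s(3))) = 126777 - 1*1/20033 = 126777 - 1/20033 = 2539723640/20033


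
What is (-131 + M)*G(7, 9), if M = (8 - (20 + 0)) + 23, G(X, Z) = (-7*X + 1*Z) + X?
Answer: 3960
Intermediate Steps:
G(X, Z) = Z - 6*X (G(X, Z) = (-7*X + Z) + X = (Z - 7*X) + X = Z - 6*X)
M = 11 (M = (8 - 1*20) + 23 = (8 - 20) + 23 = -12 + 23 = 11)
(-131 + M)*G(7, 9) = (-131 + 11)*(9 - 6*7) = -120*(9 - 42) = -120*(-33) = 3960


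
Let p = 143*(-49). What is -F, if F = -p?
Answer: -7007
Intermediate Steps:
p = -7007
F = 7007 (F = -1*(-7007) = 7007)
-F = -1*7007 = -7007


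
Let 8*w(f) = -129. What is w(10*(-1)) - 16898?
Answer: -135313/8 ≈ -16914.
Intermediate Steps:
w(f) = -129/8 (w(f) = (1/8)*(-129) = -129/8)
w(10*(-1)) - 16898 = -129/8 - 16898 = -135313/8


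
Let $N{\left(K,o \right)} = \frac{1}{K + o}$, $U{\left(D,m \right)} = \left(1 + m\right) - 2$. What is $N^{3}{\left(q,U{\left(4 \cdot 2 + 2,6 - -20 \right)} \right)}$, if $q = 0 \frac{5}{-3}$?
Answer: $\frac{1}{15625} \approx 6.4 \cdot 10^{-5}$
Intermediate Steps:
$U{\left(D,m \right)} = -1 + m$
$q = 0$ ($q = 0 \cdot 5 \left(- \frac{1}{3}\right) = 0 \left(- \frac{5}{3}\right) = 0$)
$N^{3}{\left(q,U{\left(4 \cdot 2 + 2,6 - -20 \right)} \right)} = \left(\frac{1}{0 + \left(-1 + \left(6 - -20\right)\right)}\right)^{3} = \left(\frac{1}{0 + \left(-1 + \left(6 + 20\right)\right)}\right)^{3} = \left(\frac{1}{0 + \left(-1 + 26\right)}\right)^{3} = \left(\frac{1}{0 + 25}\right)^{3} = \left(\frac{1}{25}\right)^{3} = \frac{1}{15625}$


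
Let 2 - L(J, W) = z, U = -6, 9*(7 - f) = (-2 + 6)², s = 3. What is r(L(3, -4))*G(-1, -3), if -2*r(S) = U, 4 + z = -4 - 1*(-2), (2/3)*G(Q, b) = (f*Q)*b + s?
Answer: 84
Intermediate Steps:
f = 47/9 (f = 7 - (-2 + 6)²/9 = 7 - ⅑*4² = 7 - ⅑*16 = 7 - 16/9 = 47/9 ≈ 5.2222)
G(Q, b) = 9/2 + 47*Q*b/6 (G(Q, b) = 3*((47*Q/9)*b + 3)/2 = 3*(47*Q*b/9 + 3)/2 = 3*(3 + 47*Q*b/9)/2 = 9/2 + 47*Q*b/6)
z = -6 (z = -4 + (-4 - 1*(-2)) = -4 + (-4 + 2) = -4 - 2 = -6)
L(J, W) = 8 (L(J, W) = 2 - 1*(-6) = 2 + 6 = 8)
r(S) = 3 (r(S) = -½*(-6) = 3)
r(L(3, -4))*G(-1, -3) = 3*(9/2 + (47/6)*(-1)*(-3)) = 3*(9/2 + 47/2) = 3*28 = 84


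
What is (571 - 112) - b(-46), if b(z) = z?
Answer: 505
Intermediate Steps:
(571 - 112) - b(-46) = (571 - 112) - 1*(-46) = 459 + 46 = 505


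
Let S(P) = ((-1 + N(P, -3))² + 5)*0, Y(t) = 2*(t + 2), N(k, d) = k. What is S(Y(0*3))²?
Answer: 0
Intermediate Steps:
Y(t) = 4 + 2*t (Y(t) = 2*(2 + t) = 4 + 2*t)
S(P) = 0 (S(P) = ((-1 + P)² + 5)*0 = (5 + (-1 + P)²)*0 = 0)
S(Y(0*3))² = 0² = 0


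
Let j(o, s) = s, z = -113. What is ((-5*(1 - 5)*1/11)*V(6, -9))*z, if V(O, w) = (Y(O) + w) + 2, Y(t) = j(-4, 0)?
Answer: 15820/11 ≈ 1438.2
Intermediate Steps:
Y(t) = 0
V(O, w) = 2 + w (V(O, w) = (0 + w) + 2 = w + 2 = 2 + w)
((-5*(1 - 5)*1/11)*V(6, -9))*z = ((-5*(1 - 5)*1/11)*(2 - 9))*(-113) = (-5*(-4*1)/11*(-7))*(-113) = (-(-20)/11*(-7))*(-113) = (-5*(-4/11)*(-7))*(-113) = ((20/11)*(-7))*(-113) = -140/11*(-113) = 15820/11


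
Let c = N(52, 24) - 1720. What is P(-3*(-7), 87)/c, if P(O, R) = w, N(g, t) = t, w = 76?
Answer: -19/424 ≈ -0.044811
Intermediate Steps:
P(O, R) = 76
c = -1696 (c = 24 - 1720 = -1696)
P(-3*(-7), 87)/c = 76/(-1696) = 76*(-1/1696) = -19/424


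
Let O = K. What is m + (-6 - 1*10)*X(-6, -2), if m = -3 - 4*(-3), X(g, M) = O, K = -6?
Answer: 105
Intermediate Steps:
O = -6
X(g, M) = -6
m = 9 (m = -3 + 12 = 9)
m + (-6 - 1*10)*X(-6, -2) = 9 + (-6 - 1*10)*(-6) = 9 + (-6 - 10)*(-6) = 9 - 16*(-6) = 9 + 96 = 105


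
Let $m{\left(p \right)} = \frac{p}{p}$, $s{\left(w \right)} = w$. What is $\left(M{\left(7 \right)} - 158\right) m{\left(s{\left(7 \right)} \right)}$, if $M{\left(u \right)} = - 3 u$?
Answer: $-179$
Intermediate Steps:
$m{\left(p \right)} = 1$
$\left(M{\left(7 \right)} - 158\right) m{\left(s{\left(7 \right)} \right)} = \left(\left(-3\right) 7 - 158\right) 1 = \left(-21 - 158\right) 1 = \left(-179\right) 1 = -179$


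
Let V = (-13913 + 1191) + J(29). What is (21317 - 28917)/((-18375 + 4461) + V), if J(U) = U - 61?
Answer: 1900/6667 ≈ 0.28499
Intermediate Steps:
J(U) = -61 + U
V = -12754 (V = (-13913 + 1191) + (-61 + 29) = -12722 - 32 = -12754)
(21317 - 28917)/((-18375 + 4461) + V) = (21317 - 28917)/((-18375 + 4461) - 12754) = -7600/(-13914 - 12754) = -7600/(-26668) = -7600*(-1/26668) = 1900/6667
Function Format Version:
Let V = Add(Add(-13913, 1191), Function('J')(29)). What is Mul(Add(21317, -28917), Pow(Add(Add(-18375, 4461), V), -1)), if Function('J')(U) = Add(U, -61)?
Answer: Rational(1900, 6667) ≈ 0.28499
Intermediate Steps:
Function('J')(U) = Add(-61, U)
V = -12754 (V = Add(Add(-13913, 1191), Add(-61, 29)) = Add(-12722, -32) = -12754)
Mul(Add(21317, -28917), Pow(Add(Add(-18375, 4461), V), -1)) = Mul(Add(21317, -28917), Pow(Add(Add(-18375, 4461), -12754), -1)) = Mul(-7600, Pow(Add(-13914, -12754), -1)) = Mul(-7600, Pow(-26668, -1)) = Mul(-7600, Rational(-1, 26668)) = Rational(1900, 6667)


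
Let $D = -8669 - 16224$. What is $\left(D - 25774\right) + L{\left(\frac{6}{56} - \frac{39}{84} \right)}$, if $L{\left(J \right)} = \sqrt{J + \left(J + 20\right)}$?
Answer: $-50667 + \frac{3 \sqrt{105}}{7} \approx -50663.0$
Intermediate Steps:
$L{\left(J \right)} = \sqrt{20 + 2 J}$ ($L{\left(J \right)} = \sqrt{J + \left(20 + J\right)} = \sqrt{20 + 2 J}$)
$D = -24893$
$\left(D - 25774\right) + L{\left(\frac{6}{56} - \frac{39}{84} \right)} = \left(-24893 - 25774\right) + \sqrt{20 + 2 \left(\frac{6}{56} - \frac{39}{84}\right)} = -50667 + \sqrt{20 + 2 \left(6 \cdot \frac{1}{56} - \frac{13}{28}\right)} = -50667 + \sqrt{20 + 2 \left(\frac{3}{28} - \frac{13}{28}\right)} = -50667 + \sqrt{20 + 2 \left(- \frac{5}{14}\right)} = -50667 + \sqrt{20 - \frac{5}{7}} = -50667 + \sqrt{\frac{135}{7}} = -50667 + \frac{3 \sqrt{105}}{7}$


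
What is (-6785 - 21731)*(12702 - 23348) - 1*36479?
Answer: 303544857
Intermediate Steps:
(-6785 - 21731)*(12702 - 23348) - 1*36479 = -28516*(-10646) - 36479 = 303581336 - 36479 = 303544857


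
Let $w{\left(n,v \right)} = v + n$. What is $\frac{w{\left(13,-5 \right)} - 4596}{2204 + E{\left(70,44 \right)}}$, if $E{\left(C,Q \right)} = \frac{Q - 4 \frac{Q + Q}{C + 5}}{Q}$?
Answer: $- \frac{344100}{165367} \approx -2.0808$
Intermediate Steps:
$w{\left(n,v \right)} = n + v$
$E{\left(C,Q \right)} = \frac{Q - \frac{8 Q}{5 + C}}{Q}$ ($E{\left(C,Q \right)} = \frac{Q - 4 \frac{2 Q}{5 + C}}{Q} = \frac{Q - \frac{8 Q}{5 + C}}{Q}$)
$\frac{w{\left(13,-5 \right)} - 4596}{2204 + E{\left(70,44 \right)}} = \frac{\left(13 - 5\right) - 4596}{2204 + \frac{-3 + 70}{5 + 70}} = \frac{8 - 4596}{2204 + \frac{1}{75} \cdot 67} = - \frac{4588}{2204 + \frac{1}{75} \cdot 67} = - \frac{4588}{2204 + \frac{67}{75}} = - \frac{4588}{\frac{165367}{75}} = \left(-4588\right) \frac{75}{165367} = - \frac{344100}{165367}$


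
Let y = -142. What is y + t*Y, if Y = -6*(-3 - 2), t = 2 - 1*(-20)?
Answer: 518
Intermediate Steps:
t = 22 (t = 2 + 20 = 22)
Y = 30 (Y = -6*(-5) = 30)
y + t*Y = -142 + 22*30 = -142 + 660 = 518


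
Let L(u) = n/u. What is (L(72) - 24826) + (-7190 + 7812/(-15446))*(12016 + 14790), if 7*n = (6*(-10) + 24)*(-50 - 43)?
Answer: -20843058184917/108122 ≈ -1.9277e+8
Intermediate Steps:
n = 3348/7 (n = ((6*(-10) + 24)*(-50 - 43))/7 = ((-60 + 24)*(-93))/7 = (-36*(-93))/7 = (⅐)*3348 = 3348/7 ≈ 478.29)
L(u) = 3348/(7*u)
(L(72) - 24826) + (-7190 + 7812/(-15446))*(12016 + 14790) = ((3348/7)/72 - 24826) + (-7190 + 7812/(-15446))*(12016 + 14790) = ((3348/7)*(1/72) - 24826) + (-7190 + 7812*(-1/15446))*26806 = (93/14 - 24826) + (-7190 - 3906/7723)*26806 = -347471/14 - 55532276/7723*26806 = -347471/14 - 1488598190456/7723 = -20843058184917/108122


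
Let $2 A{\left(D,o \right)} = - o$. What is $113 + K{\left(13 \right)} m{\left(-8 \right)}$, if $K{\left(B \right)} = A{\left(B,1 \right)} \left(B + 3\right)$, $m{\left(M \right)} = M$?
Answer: $177$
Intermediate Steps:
$A{\left(D,o \right)} = - \frac{o}{2}$ ($A{\left(D,o \right)} = \frac{\left(-1\right) o}{2} = - \frac{o}{2}$)
$K{\left(B \right)} = - \frac{3}{2} - \frac{B}{2}$ ($K{\left(B \right)} = \left(- \frac{1}{2}\right) 1 \left(B + 3\right) = - \frac{3 + B}{2} = - \frac{3}{2} - \frac{B}{2}$)
$113 + K{\left(13 \right)} m{\left(-8 \right)} = 113 + \left(- \frac{3}{2} - \frac{13}{2}\right) \left(-8\right) = 113 - -64 = 113 + 64 = 177$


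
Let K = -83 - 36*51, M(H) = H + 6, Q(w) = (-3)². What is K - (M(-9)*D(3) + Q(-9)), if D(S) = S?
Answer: -1919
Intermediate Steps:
Q(w) = 9
M(H) = 6 + H
K = -1919 (K = -83 - 1836 = -1919)
K - (M(-9)*D(3) + Q(-9)) = -1919 - ((6 - 9)*3 + 9) = -1919 - (-3*3 + 9) = -1919 - (-9 + 9) = -1919 - 1*0 = -1919 + 0 = -1919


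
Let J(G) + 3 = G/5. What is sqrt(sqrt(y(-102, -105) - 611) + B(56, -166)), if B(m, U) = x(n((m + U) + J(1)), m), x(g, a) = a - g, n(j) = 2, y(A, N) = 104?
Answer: sqrt(54 + 13*I*sqrt(3)) ≈ 7.5002 + 1.5011*I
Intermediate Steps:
J(G) = -3 + G/5
B(m, U) = -2 + m (B(m, U) = m - 1*2 = m - 2 = -2 + m)
sqrt(sqrt(y(-102, -105) - 611) + B(56, -166)) = sqrt(sqrt(104 - 611) + (-2 + 56)) = sqrt(sqrt(-507) + 54) = sqrt(13*I*sqrt(3) + 54) = sqrt(54 + 13*I*sqrt(3))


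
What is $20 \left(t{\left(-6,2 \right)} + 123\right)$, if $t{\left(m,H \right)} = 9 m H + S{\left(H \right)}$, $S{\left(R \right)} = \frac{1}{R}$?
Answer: $310$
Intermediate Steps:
$t{\left(m,H \right)} = \frac{1}{H} + 9 H m$ ($t{\left(m,H \right)} = 9 m H + \frac{1}{H} = 9 H m + \frac{1}{H} = \frac{1}{H} + 9 H m$)
$20 \left(t{\left(-6,2 \right)} + 123\right) = 20 \left(\left(\frac{1}{2} + 9 \cdot 2 \left(-6\right)\right) + 123\right) = 20 \left(\left(\frac{1}{2} - 108\right) + 123\right) = 20 \left(- \frac{215}{2} + 123\right) = 20 \cdot \frac{31}{2} = 310$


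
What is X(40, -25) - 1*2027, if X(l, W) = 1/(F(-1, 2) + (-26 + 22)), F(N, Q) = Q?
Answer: -4055/2 ≈ -2027.5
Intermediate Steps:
X(l, W) = -½ (X(l, W) = 1/(2 + (-26 + 22)) = 1/(2 - 4) = 1/(-2) = -½)
X(40, -25) - 1*2027 = -½ - 1*2027 = -½ - 2027 = -4055/2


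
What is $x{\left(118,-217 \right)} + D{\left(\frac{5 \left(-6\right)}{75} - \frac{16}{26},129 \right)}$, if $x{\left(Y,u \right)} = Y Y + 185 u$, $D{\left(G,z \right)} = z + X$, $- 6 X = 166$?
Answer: $- \frac{78359}{3} \approx -26120.0$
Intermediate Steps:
$X = - \frac{83}{3}$ ($X = \left(- \frac{1}{6}\right) 166 = - \frac{83}{3} \approx -27.667$)
$D{\left(G,z \right)} = - \frac{83}{3} + z$ ($D{\left(G,z \right)} = z - \frac{83}{3} = - \frac{83}{3} + z$)
$x{\left(Y,u \right)} = Y^{2} + 185 u$
$x{\left(118,-217 \right)} + D{\left(\frac{5 \left(-6\right)}{75} - \frac{16}{26},129 \right)} = \left(118^{2} + 185 \left(-217\right)\right) + \left(- \frac{83}{3} + 129\right) = \left(13924 - 40145\right) + \frac{304}{3} = -26221 + \frac{304}{3} = - \frac{78359}{3}$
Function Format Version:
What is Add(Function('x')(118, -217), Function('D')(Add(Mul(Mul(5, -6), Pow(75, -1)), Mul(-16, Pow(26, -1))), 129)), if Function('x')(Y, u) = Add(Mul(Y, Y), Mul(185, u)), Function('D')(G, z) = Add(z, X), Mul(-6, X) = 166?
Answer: Rational(-78359, 3) ≈ -26120.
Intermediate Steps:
X = Rational(-83, 3) (X = Mul(Rational(-1, 6), 166) = Rational(-83, 3) ≈ -27.667)
Function('D')(G, z) = Add(Rational(-83, 3), z) (Function('D')(G, z) = Add(z, Rational(-83, 3)) = Add(Rational(-83, 3), z))
Function('x')(Y, u) = Add(Pow(Y, 2), Mul(185, u))
Add(Function('x')(118, -217), Function('D')(Add(Mul(Mul(5, -6), Pow(75, -1)), Mul(-16, Pow(26, -1))), 129)) = Add(Add(Pow(118, 2), Mul(185, -217)), Add(Rational(-83, 3), 129)) = Add(Add(13924, -40145), Rational(304, 3)) = Add(-26221, Rational(304, 3)) = Rational(-78359, 3)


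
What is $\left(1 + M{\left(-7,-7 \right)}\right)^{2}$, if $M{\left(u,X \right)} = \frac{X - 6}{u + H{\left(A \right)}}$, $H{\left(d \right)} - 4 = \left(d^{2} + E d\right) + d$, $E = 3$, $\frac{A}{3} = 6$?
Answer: $\frac{144400}{154449} \approx 0.93494$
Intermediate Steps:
$A = 18$ ($A = 3 \cdot 6 = 18$)
$H{\left(d \right)} = 4 + d^{2} + 4 d$ ($H{\left(d \right)} = 4 + \left(\left(d^{2} + 3 d\right) + d\right) = 4 + \left(d^{2} + 4 d\right) = 4 + d^{2} + 4 d$)
$M{\left(u,X \right)} = \frac{-6 + X}{400 + u}$ ($M{\left(u,X \right)} = \frac{X - 6}{u + \left(4 + 18^{2} + 4 \cdot 18\right)} = \frac{-6 + X}{u + \left(4 + 324 + 72\right)} = \frac{-6 + X}{u + 400} = \frac{-6 + X}{400 + u}$)
$\left(1 + M{\left(-7,-7 \right)}\right)^{2} = \left(1 + \frac{-6 - 7}{400 - 7}\right)^{2} = \left(1 + \frac{1}{393} \left(-13\right)\right)^{2} = \left(1 - \frac{13}{393}\right)^{2} = \left(\frac{380}{393}\right)^{2} = \frac{144400}{154449}$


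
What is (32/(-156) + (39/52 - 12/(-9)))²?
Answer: 85849/24336 ≈ 3.5277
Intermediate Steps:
(32/(-156) + (39/52 - 12/(-9)))² = (32*(-1/156) + (39*(1/52) - 12*(-⅑)))² = (-8/39 + (¾ + 4/3))² = (-8/39 + 25/12)² = (293/156)² = 85849/24336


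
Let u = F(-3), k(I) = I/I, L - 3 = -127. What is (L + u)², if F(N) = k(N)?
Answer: 15129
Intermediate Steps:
L = -124 (L = 3 - 127 = -124)
k(I) = 1
F(N) = 1
u = 1
(L + u)² = (-124 + 1)² = (-123)² = 15129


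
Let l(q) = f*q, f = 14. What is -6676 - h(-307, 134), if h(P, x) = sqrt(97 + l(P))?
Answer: -6676 - I*sqrt(4201) ≈ -6676.0 - 64.815*I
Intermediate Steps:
l(q) = 14*q
h(P, x) = sqrt(97 + 14*P)
-6676 - h(-307, 134) = -6676 - sqrt(97 + 14*(-307)) = -6676 - sqrt(97 - 4298) = -6676 - sqrt(-4201) = -6676 - I*sqrt(4201)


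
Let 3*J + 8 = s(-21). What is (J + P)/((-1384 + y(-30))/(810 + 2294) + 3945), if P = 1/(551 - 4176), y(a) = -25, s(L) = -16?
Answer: -90019104/44384032375 ≈ -0.0020282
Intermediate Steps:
J = -8 (J = -8/3 + (⅓)*(-16) = -8/3 - 16/3 = -8)
P = -1/3625 (P = 1/(-3625) = -1/3625 ≈ -0.00027586)
(J + P)/((-1384 + y(-30))/(810 + 2294) + 3945) = (-8 - 1/3625)/((-1384 - 25)/(810 + 2294) + 3945) = -29001/(3625*(-1409/3104 + 3945)) = -29001/(3625*12243871/3104) = -29001/3625*3104/12243871 = -90019104/44384032375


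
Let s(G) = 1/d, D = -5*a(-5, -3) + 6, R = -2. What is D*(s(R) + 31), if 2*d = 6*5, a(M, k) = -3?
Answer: 3262/5 ≈ 652.40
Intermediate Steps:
d = 15 (d = (6*5)/2 = (½)*30 = 15)
D = 21 (D = -5*(-3) + 6 = 15 + 6 = 21)
s(G) = 1/15
D*(s(R) + 31) = 21*(1/15 + 31) = 21*(466/15) = 3262/5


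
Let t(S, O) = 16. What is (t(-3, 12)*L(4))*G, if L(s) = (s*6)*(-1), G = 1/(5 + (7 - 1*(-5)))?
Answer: -384/17 ≈ -22.588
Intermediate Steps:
G = 1/17 (G = 1/(5 + (7 + 5)) = 1/(5 + 12) = 1/17 ≈ 0.058824)
L(s) = -6*s (L(s) = (6*s)*(-1) = -6*s)
(t(-3, 12)*L(4))*G = (16*(-6*4))*(1/17) = (16*(-24))*(1/17) = -384*1/17 = -384/17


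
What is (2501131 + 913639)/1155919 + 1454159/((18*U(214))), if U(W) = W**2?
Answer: 4495780541681/952856397432 ≈ 4.7182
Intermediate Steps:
(2501131 + 913639)/1155919 + 1454159/((18*U(214))) = (2501131 + 913639)/1155919 + 1454159/((18*214**2)) = 3414770*(1/1155919) + 1454159/((18*45796)) = 3414770/1155919 + 1454159/824328 = 4495780541681/952856397432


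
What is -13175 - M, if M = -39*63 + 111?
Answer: -10829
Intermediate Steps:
M = -2346 (M = -2457 + 111 = -2346)
-13175 - M = -13175 - 1*(-2346) = -13175 + 2346 = -10829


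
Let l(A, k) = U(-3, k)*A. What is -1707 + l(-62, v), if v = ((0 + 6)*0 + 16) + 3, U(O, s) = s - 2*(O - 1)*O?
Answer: -1397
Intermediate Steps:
U(O, s) = s - 2*O*(-1 + O) (U(O, s) = s - 2*(-1 + O)*O = s - 2*O*(-1 + O))
v = 19 (v = (6*0 + 16) + 3 = (0 + 16) + 3 = 16 + 3 = 19)
l(A, k) = A*(-24 + k) (l(A, k) = (k - 2*(-3)² + 2*(-3))*A = (k - 2*9 - 6)*A = (k - 18 - 6)*A = (-24 + k)*A = A*(-24 + k))
-1707 + l(-62, v) = -1707 - 62*(-24 + 19) = -1707 - 62*(-5) = -1707 + 310 = -1397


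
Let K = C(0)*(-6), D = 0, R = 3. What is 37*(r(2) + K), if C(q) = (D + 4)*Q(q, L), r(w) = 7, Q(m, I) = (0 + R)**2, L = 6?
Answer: -7733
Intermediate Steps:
Q(m, I) = 9 (Q(m, I) = (0 + 3)**2 = 3**2 = 9)
C(q) = 36 (C(q) = (0 + 4)*9 = 4*9 = 36)
K = -216 (K = 36*(-6) = -216)
37*(r(2) + K) = 37*(7 - 216) = 37*(-209) = -7733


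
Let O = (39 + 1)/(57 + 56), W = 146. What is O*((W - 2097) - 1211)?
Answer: -126480/113 ≈ -1119.3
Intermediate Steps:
O = 40/113 ≈ 0.35398
O*((W - 2097) - 1211) = 40*((146 - 2097) - 1211)/113 = 40*(-1951 - 1211)/113 = (40/113)*(-3162) = -126480/113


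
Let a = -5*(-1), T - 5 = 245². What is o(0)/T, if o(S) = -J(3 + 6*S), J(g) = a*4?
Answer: -2/6003 ≈ -0.00033317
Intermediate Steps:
T = 60030 (T = 5 + 245² = 5 + 60025 = 60030)
a = 5
J(g) = 20 (J(g) = 5*4 = 20)
o(S) = -20 (o(S) = -1*20 = -20)
o(0)/T = -20/60030 = -20*1/60030 = -2/6003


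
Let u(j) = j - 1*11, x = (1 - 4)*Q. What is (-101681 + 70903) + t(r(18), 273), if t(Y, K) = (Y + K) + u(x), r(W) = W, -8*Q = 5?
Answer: -243969/8 ≈ -30496.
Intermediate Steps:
Q = -5/8 (Q = -⅛*5 = -5/8 ≈ -0.62500)
x = 15/8 (x = (1 - 4)*(-5/8) = -3*(-5/8) = 15/8 ≈ 1.8750)
u(j) = -11 + j (u(j) = j - 11 = -11 + j)
t(Y, K) = -73/8 + K + Y (t(Y, K) = (Y + K) + (-11 + 15/8) = (K + Y) - 73/8 = -73/8 + K + Y)
(-101681 + 70903) + t(r(18), 273) = (-101681 + 70903) + (-73/8 + 273 + 18) = -30778 + 2255/8 = -243969/8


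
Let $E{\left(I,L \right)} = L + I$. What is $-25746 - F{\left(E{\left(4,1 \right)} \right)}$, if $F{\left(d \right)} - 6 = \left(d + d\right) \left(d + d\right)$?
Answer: $-25852$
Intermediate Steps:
$E{\left(I,L \right)} = I + L$
$F{\left(d \right)} = 6 + 4 d^{2}$ ($F{\left(d \right)} = 6 + \left(d + d\right) \left(d + d\right) = 6 + 2 d 2 d = 6 + 4 d^{2}$)
$-25746 - F{\left(E{\left(4,1 \right)} \right)} = -25746 - \left(6 + 4 \left(4 + 1\right)^{2}\right) = -25746 - \left(6 + 4 \cdot 5^{2}\right) = -25746 - \left(6 + 4 \cdot 25\right) = -25746 - \left(6 + 100\right) = -25746 - 106 = -25852$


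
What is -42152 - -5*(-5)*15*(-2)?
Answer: -41402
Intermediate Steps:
-42152 - -5*(-5)*15*(-2) = -42152 - 25*15*(-2) = -42152 - 375*(-2) = -42152 - 1*(-750) = -42152 + 750 = -41402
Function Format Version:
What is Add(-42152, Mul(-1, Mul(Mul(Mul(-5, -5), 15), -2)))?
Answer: -41402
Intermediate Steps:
Add(-42152, Mul(-1, Mul(Mul(Mul(-5, -5), 15), -2))) = Add(-42152, Mul(-1, Mul(Mul(25, 15), -2))) = Add(-42152, Mul(-1, Mul(375, -2))) = Add(-42152, Mul(-1, -750)) = Add(-42152, 750) = -41402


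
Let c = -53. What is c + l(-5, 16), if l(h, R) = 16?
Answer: -37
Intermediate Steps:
c + l(-5, 16) = -53 + 16 = -37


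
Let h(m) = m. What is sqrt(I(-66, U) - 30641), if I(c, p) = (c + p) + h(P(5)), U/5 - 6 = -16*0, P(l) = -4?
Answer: 3*I*sqrt(3409) ≈ 175.16*I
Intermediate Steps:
U = 30 (U = 30 + 5*(-16*0) = 30 + 5*0 = 30 + 0 = 30)
I(c, p) = -4 + c + p (I(c, p) = (c + p) - 4 = -4 + c + p)
sqrt(I(-66, U) - 30641) = sqrt((-4 - 66 + 30) - 30641) = sqrt(-40 - 30641) = sqrt(-30681) = 3*I*sqrt(3409)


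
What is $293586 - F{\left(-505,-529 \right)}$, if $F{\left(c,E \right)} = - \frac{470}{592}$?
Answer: $\frac{86901691}{296} \approx 2.9359 \cdot 10^{5}$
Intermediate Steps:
$F{\left(c,E \right)} = - \frac{235}{296}$ ($F{\left(c,E \right)} = \left(-470\right) \frac{1}{592} = - \frac{235}{296}$)
$293586 - F{\left(-505,-529 \right)} = 293586 - - \frac{235}{296} = 293586 + \frac{235}{296} = \frac{86901691}{296}$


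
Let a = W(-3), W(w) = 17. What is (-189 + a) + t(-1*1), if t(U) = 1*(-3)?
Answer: -175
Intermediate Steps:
a = 17
t(U) = -3
(-189 + a) + t(-1*1) = (-189 + 17) - 3 = -172 - 3 = -175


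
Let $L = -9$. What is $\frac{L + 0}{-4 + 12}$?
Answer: $- \frac{9}{8} \approx -1.125$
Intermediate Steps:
$\frac{L + 0}{-4 + 12} = \frac{-9 + 0}{-4 + 12} = \frac{1}{8} \left(-9\right) = - \frac{9}{8}$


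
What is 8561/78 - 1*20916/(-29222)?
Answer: 125900495/1139658 ≈ 110.47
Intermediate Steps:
8561/78 - 1*20916/(-29222) = 8561*(1/78) - 20916*(-1/29222) = 8561/78 + 10458/14611 = 125900495/1139658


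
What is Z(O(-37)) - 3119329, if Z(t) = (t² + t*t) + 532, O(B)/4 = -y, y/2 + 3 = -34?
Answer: -2943565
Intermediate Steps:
y = -74 (y = -6 + 2*(-34) = -6 - 68 = -74)
O(B) = 296 (O(B) = 4*(-1*(-74)) = 4*74 = 296)
Z(t) = 532 + 2*t² (Z(t) = (t² + t²) + 532 = 2*t² + 532 = 532 + 2*t²)
Z(O(-37)) - 3119329 = (532 + 2*296²) - 3119329 = (532 + 2*87616) - 3119329 = (532 + 175232) - 3119329 = 175764 - 3119329 = -2943565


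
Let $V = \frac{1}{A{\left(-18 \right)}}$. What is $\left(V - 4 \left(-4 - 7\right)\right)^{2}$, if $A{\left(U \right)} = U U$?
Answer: $\frac{203262049}{104976} \approx 1936.3$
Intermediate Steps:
$A{\left(U \right)} = U^{2}$
$V = \frac{1}{324}$ ($V = \frac{1}{\left(-18\right)^{2}} = \frac{1}{324} \approx 0.0030864$)
$\left(V - 4 \left(-4 - 7\right)\right)^{2} = \left(\frac{1}{324} - 4 \left(-4 - 7\right)\right)^{2} = \left(\frac{1}{324} - -44\right)^{2} = \left(\frac{1}{324} + 44\right)^{2} = \left(\frac{14257}{324}\right)^{2} = \frac{203262049}{104976}$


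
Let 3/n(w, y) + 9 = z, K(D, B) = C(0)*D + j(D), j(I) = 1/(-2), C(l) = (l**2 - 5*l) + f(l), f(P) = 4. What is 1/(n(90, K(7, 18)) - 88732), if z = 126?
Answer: -39/3460547 ≈ -1.1270e-5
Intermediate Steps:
C(l) = 4 + l**2 - 5*l (C(l) = (l**2 - 5*l) + 4 = 4 + l**2 - 5*l)
j(I) = -1/2
K(D, B) = -1/2 + 4*D (K(D, B) = (4 + 0**2 - 5*0)*D - 1/2 = (4 + 0 + 0)*D - 1/2 = 4*D - 1/2 = -1/2 + 4*D)
n(w, y) = 1/39 (n(w, y) = 3/(-9 + 126) = 3/117 = 3*(1/117) = 1/39)
1/(n(90, K(7, 18)) - 88732) = 1/(1/39 - 88732) = 1/(-3460547/39) = -39/3460547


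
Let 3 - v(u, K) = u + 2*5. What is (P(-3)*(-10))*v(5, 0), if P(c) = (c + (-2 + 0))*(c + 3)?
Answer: 0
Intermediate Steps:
P(c) = (-2 + c)*(3 + c) (P(c) = (c - 2)*(3 + c) = (-2 + c)*(3 + c))
v(u, K) = -7 - u (v(u, K) = 3 - (u + 2*5) = 3 - (u + 10) = 3 - (10 + u) = 3 + (-10 - u) = -7 - u)
(P(-3)*(-10))*v(5, 0) = ((-6 - 3 + (-3)²)*(-10))*(-7 - 1*5) = ((-6 - 3 + 9)*(-10))*(-7 - 5) = (0*(-10))*(-12) = 0*(-12) = 0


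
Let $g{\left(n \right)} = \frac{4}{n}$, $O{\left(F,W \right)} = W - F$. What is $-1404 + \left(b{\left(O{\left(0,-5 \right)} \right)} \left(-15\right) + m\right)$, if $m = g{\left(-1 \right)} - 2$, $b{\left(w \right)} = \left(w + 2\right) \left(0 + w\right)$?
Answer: $-1635$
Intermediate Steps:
$b{\left(w \right)} = w \left(2 + w\right)$ ($b{\left(w \right)} = \left(2 + w\right) w = w \left(2 + w\right)$)
$m = -6$ ($m = \frac{4}{-1} - 2 = 4 \left(-1\right) - 2 = -4 - 2 = -6$)
$-1404 + \left(b{\left(O{\left(0,-5 \right)} \right)} \left(-15\right) + m\right) = -1404 + \left(\left(-5 - 0\right) \left(2 - 5\right) \left(-15\right) - 6\right) = -1404 + \left(\left(-5 + 0\right) \left(2 + \left(-5 + 0\right)\right) \left(-15\right) - 6\right) = -1404 + \left(- 5 \left(2 - 5\right) \left(-15\right) - 6\right) = -1404 + \left(\left(-5\right) \left(-3\right) \left(-15\right) - 6\right) = -1404 + \left(15 \left(-15\right) - 6\right) = -1404 - 231 = -1635$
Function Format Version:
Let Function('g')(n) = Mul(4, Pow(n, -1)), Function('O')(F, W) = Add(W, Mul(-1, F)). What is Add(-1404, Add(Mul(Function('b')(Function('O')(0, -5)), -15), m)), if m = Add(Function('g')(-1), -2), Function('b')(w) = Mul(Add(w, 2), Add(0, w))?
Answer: -1635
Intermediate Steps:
Function('b')(w) = Mul(w, Add(2, w)) (Function('b')(w) = Mul(Add(2, w), w) = Mul(w, Add(2, w)))
m = -6 (m = Add(Mul(4, Pow(-1, -1)), -2) = Add(Mul(4, -1), -2) = Add(-4, -2) = -6)
Add(-1404, Add(Mul(Function('b')(Function('O')(0, -5)), -15), m)) = Add(-1404, Add(Mul(Mul(Add(-5, Mul(-1, 0)), Add(2, Add(-5, Mul(-1, 0)))), -15), -6)) = Add(-1404, Add(Mul(Mul(Add(-5, 0), Add(2, Add(-5, 0))), -15), -6)) = Add(-1404, Add(Mul(Mul(-5, Add(2, -5)), -15), -6)) = Add(-1404, Add(Mul(Mul(-5, -3), -15), -6)) = Add(-1404, Add(Mul(15, -15), -6)) = Add(-1404, Add(-225, -6)) = Add(-1404, -231) = -1635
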